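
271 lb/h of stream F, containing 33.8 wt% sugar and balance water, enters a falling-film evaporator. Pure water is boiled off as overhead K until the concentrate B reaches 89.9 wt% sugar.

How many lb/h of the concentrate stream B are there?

sugar is conserved: 271×0.338 = 91.598 lb/h all reports to the concentrate.
Concentrate = 91.598/(target fraction) = 101.89 lb/h.

101.9 lb/h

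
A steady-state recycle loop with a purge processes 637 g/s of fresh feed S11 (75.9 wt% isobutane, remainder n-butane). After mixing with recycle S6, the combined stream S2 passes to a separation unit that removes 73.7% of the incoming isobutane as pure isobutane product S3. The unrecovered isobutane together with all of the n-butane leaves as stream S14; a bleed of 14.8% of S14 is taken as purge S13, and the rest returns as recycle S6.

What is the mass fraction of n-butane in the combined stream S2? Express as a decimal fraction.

n-butane enters only via S11 and leaves only via the purge: 637×0.241 = 0.148×(n-butane in S14), and the separation unit passes all n-butane, so n-butane in S2 = n-butane in S14 = 1037.3 g/s.
isobutane in S2: m_A = 637×0.759 + (1−0.148)·(1−0.737)·m_A, so m_A = 483.48/0.7759 = 623.11 g/s.
S2 = 623.11 + 1037.3 = 1660.4 g/s.
n-butane fraction in S2 = 1037.3/1660.4 = 0.625.

0.625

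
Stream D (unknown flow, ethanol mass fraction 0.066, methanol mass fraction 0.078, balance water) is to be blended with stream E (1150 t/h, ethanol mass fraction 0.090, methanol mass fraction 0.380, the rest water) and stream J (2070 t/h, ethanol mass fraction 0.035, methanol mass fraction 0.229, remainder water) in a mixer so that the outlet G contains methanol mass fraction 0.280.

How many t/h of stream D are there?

Let D be the unknown flow. Total out = 3220 + D.
methanol balance: 911.03 + 0.078·D = 0.280·(3220 + D)
(0.078 − 0.280)·D = 0.280×3220 − 911.03 = -9.43
D = -9.43 / -0.202 = 46.683 t/h

46.68 t/h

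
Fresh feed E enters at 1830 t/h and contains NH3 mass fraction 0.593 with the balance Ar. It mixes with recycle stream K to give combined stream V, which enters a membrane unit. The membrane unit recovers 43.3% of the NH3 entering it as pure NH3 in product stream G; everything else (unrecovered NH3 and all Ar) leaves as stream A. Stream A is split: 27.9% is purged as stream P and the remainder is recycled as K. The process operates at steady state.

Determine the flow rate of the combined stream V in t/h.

4505 t/h

Ar enters only via E and leaves only via the purge: 1830×0.407 = 0.279×(Ar in A), and the membrane unit passes all Ar, so Ar in V = Ar in A = 2669.6 t/h.
NH3 in V: m_A = 1830×0.593 + (1−0.279)·(1−0.433)·m_A, so m_A = 1085.2/0.5912 = 1835.6 t/h.
V = 1835.6 + 2669.6 = 4505.2 t/h.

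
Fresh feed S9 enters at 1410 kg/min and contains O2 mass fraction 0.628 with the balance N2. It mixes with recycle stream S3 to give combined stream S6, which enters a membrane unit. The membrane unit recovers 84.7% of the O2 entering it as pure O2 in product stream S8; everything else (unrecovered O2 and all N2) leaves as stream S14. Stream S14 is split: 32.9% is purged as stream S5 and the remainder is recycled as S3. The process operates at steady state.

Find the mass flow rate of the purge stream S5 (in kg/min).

N2 enters only via S9 and leaves only via the purge: 1410×0.372 = 0.329×(N2 in S14), and the membrane unit passes all N2, so N2 in S6 = N2 in S14 = 1594.3 kg/min.
O2 in S6: m_A = 1410×0.628 + (1−0.329)·(1−0.847)·m_A, so m_A = 885.48/0.8973 = 986.79 kg/min.
S14 = (1−0.847)×986.79 + 1594.3 = 1745.3 kg/min.
Purge S5 = 0.329×1745.3 = 574.19 kg/min.

574.2 kg/min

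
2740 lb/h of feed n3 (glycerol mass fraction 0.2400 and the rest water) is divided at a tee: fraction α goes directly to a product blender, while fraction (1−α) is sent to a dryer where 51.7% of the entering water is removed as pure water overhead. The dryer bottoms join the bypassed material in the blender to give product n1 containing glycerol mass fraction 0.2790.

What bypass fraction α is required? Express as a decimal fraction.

All 2740×0.240 = 657.6 lb/h of glycerol reaches n1, so n1 = 657.6/0.279 = 2357 lb/h and vapour = 383.01 lb/h.
The evaporator receives (1−α)·2740 of feed at 0.760 water and removes 0.517 of that water:
0.517×0.760×(1−α)×2740 = 383.01
(1−α) = 383.01/1076.6 = 0.3558;  α = 0.6442.

0.644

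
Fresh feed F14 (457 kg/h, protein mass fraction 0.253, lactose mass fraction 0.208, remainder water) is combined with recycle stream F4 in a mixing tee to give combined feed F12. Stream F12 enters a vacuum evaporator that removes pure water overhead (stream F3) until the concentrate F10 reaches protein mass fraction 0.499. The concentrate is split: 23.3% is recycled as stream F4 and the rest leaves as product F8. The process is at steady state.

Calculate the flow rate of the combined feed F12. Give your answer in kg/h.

527.4 kg/h

Overall protein balance (none leaves overhead): protein in fresh feed = protein in product, i.e. 457×0.253 = (1−0.233)·F10·0.499.
F10 = 115.62/(0.499×0.767) = 302.09 kg/h.
Recycle F4 = 0.233×302.09 = 70.388 kg/h.
Combined feed F12 = 457 + 70.388 = 527.39 kg/h.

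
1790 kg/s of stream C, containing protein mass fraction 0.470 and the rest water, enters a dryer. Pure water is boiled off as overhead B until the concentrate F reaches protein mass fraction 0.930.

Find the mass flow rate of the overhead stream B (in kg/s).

885.4 kg/s

protein is conserved: 1790×0.470 = 841.3 kg/s all reports to the concentrate.
Concentrate = 841.3/(target fraction) = 904.62 kg/s.
Overhead = 1790 − 904.62 = 885.38 kg/s.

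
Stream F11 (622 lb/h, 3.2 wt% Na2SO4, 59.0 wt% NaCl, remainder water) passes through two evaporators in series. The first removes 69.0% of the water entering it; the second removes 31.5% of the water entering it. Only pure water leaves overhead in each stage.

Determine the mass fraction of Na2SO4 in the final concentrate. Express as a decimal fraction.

0.046

water in feed = 622×0.378 = 235.12 lb/h.
After stage 1: water left = (1−0.690)×235.12 = 72.886; stream total = 459.77 lb/h.
After stage 2: water left = (1−0.315)×72.886 = 49.927; final concentrate = 436.81 lb/h.
Na2SO4 fraction = 19.904/436.81 = 0.046.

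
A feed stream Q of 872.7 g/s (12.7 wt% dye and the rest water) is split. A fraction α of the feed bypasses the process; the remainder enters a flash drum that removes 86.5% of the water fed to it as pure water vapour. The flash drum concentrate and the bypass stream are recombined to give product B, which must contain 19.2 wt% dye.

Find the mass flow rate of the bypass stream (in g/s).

481.5 g/s

All 872.7×0.127 = 110.83 g/s of dye reaches B, so B = 110.83/0.192 = 577.25 g/s and vapour = 295.45 g/s.
The evaporator receives (1−α)·872.7 of feed at 0.873 water and removes 0.865 of that water:
0.865×0.873×(1−α)×872.7 = 295.45
(1−α) = 295.45/659.02 = 0.4483;  α = 0.5517.
Bypass flow = 0.5517×872.7 = 481.46 g/s.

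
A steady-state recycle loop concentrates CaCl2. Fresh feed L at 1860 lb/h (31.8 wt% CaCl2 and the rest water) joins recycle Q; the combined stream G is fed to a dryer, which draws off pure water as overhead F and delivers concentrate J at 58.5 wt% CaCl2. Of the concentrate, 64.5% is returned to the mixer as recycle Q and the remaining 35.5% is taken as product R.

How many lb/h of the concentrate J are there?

Overall CaCl2 balance (none leaves overhead): CaCl2 in fresh feed = CaCl2 in product, i.e. 1860×0.318 = (1−0.645)·J·0.585.
J = 591.48/(0.585×0.355) = 2848.1 lb/h.

2848 lb/h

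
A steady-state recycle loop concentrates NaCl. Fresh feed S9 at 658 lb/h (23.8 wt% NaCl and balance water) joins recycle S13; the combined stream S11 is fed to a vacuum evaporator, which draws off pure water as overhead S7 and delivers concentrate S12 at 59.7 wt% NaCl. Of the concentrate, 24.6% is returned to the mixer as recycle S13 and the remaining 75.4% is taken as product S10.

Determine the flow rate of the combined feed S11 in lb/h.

Overall NaCl balance (none leaves overhead): NaCl in fresh feed = NaCl in product, i.e. 658×0.238 = (1−0.246)·S12·0.597.
S12 = 156.6/(0.597×0.754) = 347.9 lb/h.
Recycle S13 = 0.246×347.9 = 85.584 lb/h.
Combined feed S11 = 658 + 85.584 = 743.58 lb/h.

743.6 lb/h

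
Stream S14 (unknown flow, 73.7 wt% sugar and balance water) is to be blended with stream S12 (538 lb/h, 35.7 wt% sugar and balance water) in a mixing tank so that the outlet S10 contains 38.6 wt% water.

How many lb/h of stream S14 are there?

1124 lb/h

Let S14 be the unknown flow. Total out = 538 + S14.
water balance: 345.93 + 0.263·S14 = 0.386·(538 + S14)
(0.263 − 0.386)·S14 = 0.386×538 − 345.93 = -138.27
S14 = -138.27 / -0.123 = 1124.1 lb/h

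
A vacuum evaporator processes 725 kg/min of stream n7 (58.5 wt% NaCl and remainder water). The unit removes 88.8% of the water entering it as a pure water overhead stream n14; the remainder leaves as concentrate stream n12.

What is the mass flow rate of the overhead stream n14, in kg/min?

water entering = 725×0.415 = 300.88 kg/min; overhead removed = 0.888×300.88 = 267.18 kg/min.

267.2 kg/min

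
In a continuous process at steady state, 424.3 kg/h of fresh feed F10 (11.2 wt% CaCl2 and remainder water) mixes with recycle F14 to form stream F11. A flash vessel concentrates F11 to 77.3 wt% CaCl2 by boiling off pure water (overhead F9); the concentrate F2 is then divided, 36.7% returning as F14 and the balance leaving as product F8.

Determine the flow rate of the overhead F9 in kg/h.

Overall CaCl2 balance (none leaves overhead): CaCl2 in fresh feed = CaCl2 in product, i.e. 424.3×0.112 = (1−0.367)·F2·0.773.
F2 = 47.522/(0.773×0.633) = 97.12 kg/h.
Recycle F14 = 0.367×97.12 = 35.643 kg/h.
Combined feed F11 = 424.3 + 35.643 = 459.94 kg/h.
Overhead F9 = F11 − F2 = 459.94 − 97.12 = 362.82 kg/h.

362.8 kg/h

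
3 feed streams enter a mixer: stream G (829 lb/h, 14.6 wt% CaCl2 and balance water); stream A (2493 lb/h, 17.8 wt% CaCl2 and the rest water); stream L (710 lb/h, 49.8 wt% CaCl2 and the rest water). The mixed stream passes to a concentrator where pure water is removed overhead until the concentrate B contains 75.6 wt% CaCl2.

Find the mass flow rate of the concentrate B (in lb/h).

CaCl2 entering = 829×0.146 + 2493×0.178 + 710×0.498 = 918.37 lb/h.
All CaCl2 reports to B, so B = 918.37/0.756 = 1214.8 lb/h.

1215 lb/h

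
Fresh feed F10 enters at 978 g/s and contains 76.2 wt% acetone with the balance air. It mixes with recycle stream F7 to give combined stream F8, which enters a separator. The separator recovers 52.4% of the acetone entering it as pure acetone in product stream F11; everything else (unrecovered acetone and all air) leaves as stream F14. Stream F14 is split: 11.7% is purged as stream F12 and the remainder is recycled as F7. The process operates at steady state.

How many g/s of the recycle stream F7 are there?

air enters only via F10 and leaves only via the purge: 978×0.238 = 0.117×(air in F14), and the separator passes all air, so air in F8 = air in F14 = 1989.4 g/s.
acetone in F8: m_A = 978×0.762 + (1−0.117)·(1−0.524)·m_A, so m_A = 745.24/0.5797 = 1285.6 g/s.
F14 = (1−0.524)×1285.6 + 1989.4 = 2601.4 g/s.
Recycle F7 = (1−0.117)×2601.4 = 2297 g/s.

2297 g/s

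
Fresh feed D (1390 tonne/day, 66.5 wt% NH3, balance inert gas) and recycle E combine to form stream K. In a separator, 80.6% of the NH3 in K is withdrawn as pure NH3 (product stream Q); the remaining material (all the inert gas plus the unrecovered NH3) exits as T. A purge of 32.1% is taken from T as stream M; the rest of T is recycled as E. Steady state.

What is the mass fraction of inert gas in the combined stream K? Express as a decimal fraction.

0.5767

inert gas enters only via D and leaves only via the purge: 1390×0.335 = 0.321×(inert gas in T), and the separator passes all inert gas, so inert gas in K = inert gas in T = 1450.6 tonne/day.
NH3 in K: m_A = 1390×0.665 + (1−0.321)·(1−0.806)·m_A, so m_A = 924.35/0.8683 = 1064.6 tonne/day.
K = 1064.6 + 1450.6 = 2515.2 tonne/day.
inert gas fraction in K = 1450.6/2515.2 = 0.5767.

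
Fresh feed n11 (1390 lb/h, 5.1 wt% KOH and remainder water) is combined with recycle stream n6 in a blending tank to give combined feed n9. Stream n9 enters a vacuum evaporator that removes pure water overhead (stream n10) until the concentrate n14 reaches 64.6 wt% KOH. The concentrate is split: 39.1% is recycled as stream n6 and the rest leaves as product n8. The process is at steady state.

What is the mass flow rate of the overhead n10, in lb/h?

1280 lb/h

Overall KOH balance (none leaves overhead): KOH in fresh feed = KOH in product, i.e. 1390×0.051 = (1−0.391)·n14·0.646.
n14 = 70.89/(0.646×0.609) = 180.19 lb/h.
Recycle n6 = 0.391×180.19 = 70.455 lb/h.
Combined feed n9 = 1390 + 70.455 = 1460.5 lb/h.
Overhead n10 = n9 − n14 = 1460.5 − 180.19 = 1280.3 lb/h.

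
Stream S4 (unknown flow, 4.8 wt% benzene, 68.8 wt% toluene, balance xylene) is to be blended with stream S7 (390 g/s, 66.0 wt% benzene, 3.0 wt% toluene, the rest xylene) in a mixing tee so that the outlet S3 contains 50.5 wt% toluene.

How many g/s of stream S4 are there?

1012 g/s

Let S4 be the unknown flow. Total out = 390 + S4.
toluene balance: 11.7 + 0.688·S4 = 0.505·(390 + S4)
(0.688 − 0.505)·S4 = 0.505×390 − 11.7 = 185.25
S4 = 185.25 / 0.183 = 1012.3 g/s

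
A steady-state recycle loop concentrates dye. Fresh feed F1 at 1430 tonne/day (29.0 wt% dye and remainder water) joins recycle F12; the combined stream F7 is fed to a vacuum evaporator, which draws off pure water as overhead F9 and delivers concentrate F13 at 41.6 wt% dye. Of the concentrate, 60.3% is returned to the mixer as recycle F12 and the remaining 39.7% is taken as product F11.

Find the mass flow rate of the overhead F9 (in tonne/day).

433.1 tonne/day

Overall dye balance (none leaves overhead): dye in fresh feed = dye in product, i.e. 1430×0.290 = (1−0.603)·F13·0.416.
F13 = 414.7/(0.416×0.397) = 2511 tonne/day.
Recycle F12 = 0.603×2511 = 1514.1 tonne/day.
Combined feed F7 = 1430 + 1514.1 = 2944.1 tonne/day.
Overhead F9 = F7 − F13 = 2944.1 − 2511 = 433.12 tonne/day.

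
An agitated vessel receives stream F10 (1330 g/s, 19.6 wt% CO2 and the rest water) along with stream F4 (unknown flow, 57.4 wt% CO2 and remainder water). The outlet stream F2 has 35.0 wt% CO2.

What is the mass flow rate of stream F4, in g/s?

914.4 g/s

Let F4 be the unknown flow. Total out = 1330 + F4.
CO2 balance: 260.68 + 0.574·F4 = 0.350·(1330 + F4)
(0.574 − 0.350)·F4 = 0.350×1330 − 260.68 = 204.82
F4 = 204.82 / 0.224 = 914.37 g/s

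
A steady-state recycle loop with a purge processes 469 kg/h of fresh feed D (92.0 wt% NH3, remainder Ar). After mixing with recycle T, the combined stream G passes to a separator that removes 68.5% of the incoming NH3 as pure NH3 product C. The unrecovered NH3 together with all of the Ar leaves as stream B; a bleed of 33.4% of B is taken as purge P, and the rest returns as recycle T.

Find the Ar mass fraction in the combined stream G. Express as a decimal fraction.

Ar enters only via D and leaves only via the purge: 469×0.080 = 0.334×(Ar in B), and the separator passes all Ar, so Ar in G = Ar in B = 112.34 kg/h.
NH3 in G: m_A = 469×0.920 + (1−0.334)·(1−0.685)·m_A, so m_A = 431.48/0.7902 = 546.03 kg/h.
G = 546.03 + 112.34 = 658.37 kg/h.
Ar fraction in G = 112.34/658.37 = 0.171.

0.171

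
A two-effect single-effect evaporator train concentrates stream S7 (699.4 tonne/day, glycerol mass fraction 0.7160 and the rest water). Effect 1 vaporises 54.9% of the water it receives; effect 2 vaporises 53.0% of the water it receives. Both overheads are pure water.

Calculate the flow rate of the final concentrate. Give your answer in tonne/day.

water in feed = 699.4×0.284 = 198.63 tonne/day.
After stage 1: water left = (1−0.549)×198.63 = 89.582; stream total = 590.35 tonne/day.
After stage 2: water left = (1−0.530)×89.582 = 42.104; final concentrate = 542.87 tonne/day.

542.9 tonne/day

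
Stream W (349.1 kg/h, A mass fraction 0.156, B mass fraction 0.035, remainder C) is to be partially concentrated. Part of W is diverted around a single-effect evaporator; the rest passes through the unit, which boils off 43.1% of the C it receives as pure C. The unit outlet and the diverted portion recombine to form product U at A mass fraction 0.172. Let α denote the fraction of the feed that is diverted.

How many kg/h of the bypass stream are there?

256 kg/h

All 349.1×0.156 = 54.46 kg/h of A reaches U, so U = 54.46/0.172 = 316.63 kg/h and vapour = 32.474 kg/h.
The evaporator receives (1−α)·349.1 of feed at 0.809 C and removes 0.431 of that C:
0.431×0.809×(1−α)×349.1 = 32.474
(1−α) = 32.474/121.72 = 0.2668;  α = 0.7332.
Bypass flow = 0.7332×349.1 = 255.96 kg/h.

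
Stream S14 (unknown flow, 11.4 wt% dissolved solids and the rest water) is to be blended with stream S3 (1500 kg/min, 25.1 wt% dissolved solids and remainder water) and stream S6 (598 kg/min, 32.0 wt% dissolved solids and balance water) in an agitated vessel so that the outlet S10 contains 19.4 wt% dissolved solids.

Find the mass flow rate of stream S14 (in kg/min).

Let S14 be the unknown flow. Total out = 2098 + S14.
dissolved solids balance: 567.86 + 0.114·S14 = 0.194·(2098 + S14)
(0.114 − 0.194)·S14 = 0.194×2098 − 567.86 = -160.85
S14 = -160.85 / -0.080 = 2010.6 kg/min

2011 kg/min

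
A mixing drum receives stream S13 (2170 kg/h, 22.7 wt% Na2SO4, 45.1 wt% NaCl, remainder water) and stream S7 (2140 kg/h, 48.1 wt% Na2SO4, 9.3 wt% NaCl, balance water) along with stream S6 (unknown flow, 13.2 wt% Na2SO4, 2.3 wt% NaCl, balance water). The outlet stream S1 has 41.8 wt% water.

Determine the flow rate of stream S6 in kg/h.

Let S6 be the unknown flow. Total out = 4310 + S6.
water balance: 1610.4 + 0.845·S6 = 0.418·(4310 + S6)
(0.845 − 0.418)·S6 = 0.418×4310 − 1610.4 = 191.2
S6 = 191.2 / 0.427 = 447.78 kg/h

447.8 kg/h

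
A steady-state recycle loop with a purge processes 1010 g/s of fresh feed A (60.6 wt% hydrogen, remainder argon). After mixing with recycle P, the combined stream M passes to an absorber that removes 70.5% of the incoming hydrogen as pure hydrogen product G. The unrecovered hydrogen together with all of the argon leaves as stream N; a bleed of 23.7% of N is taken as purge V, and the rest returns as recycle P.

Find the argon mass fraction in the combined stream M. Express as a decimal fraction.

argon enters only via A and leaves only via the purge: 1010×0.394 = 0.237×(argon in N), and the absorber passes all argon, so argon in M = argon in N = 1679.1 g/s.
hydrogen in M: m_A = 1010×0.606 + (1−0.237)·(1−0.705)·m_A, so m_A = 612.06/0.7749 = 789.84 g/s.
M = 789.84 + 1679.1 = 2468.9 g/s.
argon fraction in M = 1679.1/2468.9 = 0.680.

0.680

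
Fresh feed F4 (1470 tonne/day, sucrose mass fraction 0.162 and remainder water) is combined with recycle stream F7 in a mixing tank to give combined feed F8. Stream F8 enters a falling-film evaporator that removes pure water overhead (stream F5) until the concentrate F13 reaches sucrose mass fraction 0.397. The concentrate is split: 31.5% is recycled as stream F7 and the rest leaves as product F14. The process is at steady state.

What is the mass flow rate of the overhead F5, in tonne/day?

Overall sucrose balance (none leaves overhead): sucrose in fresh feed = sucrose in product, i.e. 1470×0.162 = (1−0.315)·F13·0.397.
F13 = 238.14/(0.397×0.685) = 875.69 tonne/day.
Recycle F7 = 0.315×875.69 = 275.84 tonne/day.
Combined feed F8 = 1470 + 275.84 = 1745.8 tonne/day.
Overhead F5 = F8 − F13 = 1745.8 − 875.69 = 870.15 tonne/day.

870.2 tonne/day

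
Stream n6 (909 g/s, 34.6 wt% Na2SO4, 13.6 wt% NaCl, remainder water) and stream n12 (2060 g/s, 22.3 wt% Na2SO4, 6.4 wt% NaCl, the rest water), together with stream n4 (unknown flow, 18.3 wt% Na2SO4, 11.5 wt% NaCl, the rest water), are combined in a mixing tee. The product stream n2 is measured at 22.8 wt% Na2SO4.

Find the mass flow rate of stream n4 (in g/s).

Let n4 be the unknown flow. Total out = 2969 + n4.
Na2SO4 balance: 773.89 + 0.183·n4 = 0.228·(2969 + n4)
(0.183 − 0.228)·n4 = 0.228×2969 − 773.89 = -96.962
n4 = -96.962 / -0.045 = 2154.7 g/s

2155 g/s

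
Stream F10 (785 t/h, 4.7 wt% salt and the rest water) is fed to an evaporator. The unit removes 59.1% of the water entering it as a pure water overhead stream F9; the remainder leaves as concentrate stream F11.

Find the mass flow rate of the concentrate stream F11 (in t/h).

water entering = 785×0.953 = 748.11 t/h; overhead removed = 0.591×748.11 = 442.13 t/h.
Concentrate = 785 − 442.13 = 342.87 t/h.

342.9 t/h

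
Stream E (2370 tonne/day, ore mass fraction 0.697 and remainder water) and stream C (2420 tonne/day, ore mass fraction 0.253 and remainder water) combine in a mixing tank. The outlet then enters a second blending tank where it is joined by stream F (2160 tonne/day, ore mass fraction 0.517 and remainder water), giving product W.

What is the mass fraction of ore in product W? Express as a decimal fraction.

0.486

Overall, product flow = 6950 tonne/day.
ore in = 2370×0.697 + 2420×0.253 + 2160×0.517 = 3380.9 tonne/day.
ore fraction in W = 0.486.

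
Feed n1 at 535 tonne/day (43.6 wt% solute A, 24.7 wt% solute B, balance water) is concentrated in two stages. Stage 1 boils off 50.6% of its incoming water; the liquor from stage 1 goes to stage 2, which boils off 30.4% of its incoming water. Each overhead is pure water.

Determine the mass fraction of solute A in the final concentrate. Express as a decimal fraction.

0.5505

water in feed = 535×0.317 = 169.59 tonne/day.
After stage 1: water left = (1−0.506)×169.59 = 83.78; stream total = 449.18 tonne/day.
After stage 2: water left = (1−0.304)×83.78 = 58.311; final concentrate = 423.72 tonne/day.
solute A fraction = 233.26/423.72 = 0.5505.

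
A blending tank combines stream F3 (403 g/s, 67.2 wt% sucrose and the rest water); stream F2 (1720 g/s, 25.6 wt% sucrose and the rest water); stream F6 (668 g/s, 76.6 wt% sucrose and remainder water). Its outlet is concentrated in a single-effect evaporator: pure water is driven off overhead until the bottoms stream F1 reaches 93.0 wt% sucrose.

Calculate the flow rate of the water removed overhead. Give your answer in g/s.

1476 g/s

sucrose entering = 403×0.672 + 1720×0.256 + 668×0.766 = 1222.8 g/s.
All sucrose reports to F1, so F1 = 1222.8/0.930 = 1314.9 g/s.
Total feed = 2791 g/s; overhead = 2791 − 1314.9 = 1476.1 g/s.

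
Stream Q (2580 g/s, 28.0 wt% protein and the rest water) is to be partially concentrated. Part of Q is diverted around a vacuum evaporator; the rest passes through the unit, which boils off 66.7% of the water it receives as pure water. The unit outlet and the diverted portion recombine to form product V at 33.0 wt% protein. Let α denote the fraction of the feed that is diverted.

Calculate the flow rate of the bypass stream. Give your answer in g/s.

All 2580×0.280 = 722.4 g/s of protein reaches V, so V = 722.4/0.330 = 2189.1 g/s and vapour = 390.91 g/s.
The evaporator receives (1−α)·2580 of feed at 0.720 water and removes 0.667 of that water:
0.667×0.720×(1−α)×2580 = 390.91
(1−α) = 390.91/1239 = 0.3155;  α = 0.6845.
Bypass flow = 0.6845×2580 = 1766 g/s.

1766 g/s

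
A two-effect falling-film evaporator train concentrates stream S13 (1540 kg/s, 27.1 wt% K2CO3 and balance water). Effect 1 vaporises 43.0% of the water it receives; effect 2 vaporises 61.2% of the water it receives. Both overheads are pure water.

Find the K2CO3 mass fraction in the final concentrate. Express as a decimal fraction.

water in feed = 1540×0.729 = 1122.7 kg/s.
After stage 1: water left = (1−0.430)×1122.7 = 639.92; stream total = 1057.3 kg/s.
After stage 2: water left = (1−0.612)×639.92 = 248.29; final concentrate = 665.63 kg/s.
K2CO3 fraction = 417.34/665.63 = 0.627.

0.627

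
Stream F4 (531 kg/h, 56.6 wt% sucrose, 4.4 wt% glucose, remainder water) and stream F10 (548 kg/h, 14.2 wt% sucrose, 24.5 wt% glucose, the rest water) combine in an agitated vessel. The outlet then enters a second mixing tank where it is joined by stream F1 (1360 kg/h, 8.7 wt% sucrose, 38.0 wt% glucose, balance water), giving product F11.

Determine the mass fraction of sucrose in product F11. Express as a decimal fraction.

0.2036

Overall, product flow = 2439 kg/h.
sucrose in = 531×0.566 + 548×0.142 + 1360×0.087 = 496.68 kg/h.
sucrose fraction in F11 = 0.2036.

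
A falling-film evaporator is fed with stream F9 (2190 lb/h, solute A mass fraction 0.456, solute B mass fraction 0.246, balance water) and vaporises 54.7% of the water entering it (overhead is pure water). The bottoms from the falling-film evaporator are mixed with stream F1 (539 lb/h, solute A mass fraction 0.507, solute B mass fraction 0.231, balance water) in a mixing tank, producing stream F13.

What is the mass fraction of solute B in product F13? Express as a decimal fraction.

Vapour removed = 0.547×0.298×2190 = 356.98 lb/h; concentrate = 1833 lb/h.
solute B reaching the mixer = 538.74 (from concentrate) + 539×0.231 = 663.25 lb/h.
Product flow = 1833 + 539 = 2372 lb/h; solute B fraction = 0.280.

0.280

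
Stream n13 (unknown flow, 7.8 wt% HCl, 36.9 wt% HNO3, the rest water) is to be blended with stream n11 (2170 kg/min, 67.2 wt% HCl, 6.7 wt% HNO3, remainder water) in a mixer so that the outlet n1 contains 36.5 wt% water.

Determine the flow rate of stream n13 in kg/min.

1200 kg/min

Let n13 be the unknown flow. Total out = 2170 + n13.
water balance: 566.37 + 0.553·n13 = 0.365·(2170 + n13)
(0.553 − 0.365)·n13 = 0.365×2170 − 566.37 = 225.68
n13 = 225.68 / 0.188 = 1200.4 kg/min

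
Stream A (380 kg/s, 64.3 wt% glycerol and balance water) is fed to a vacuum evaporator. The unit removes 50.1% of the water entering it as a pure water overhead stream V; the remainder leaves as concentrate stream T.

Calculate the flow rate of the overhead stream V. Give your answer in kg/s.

67.97 kg/s

water entering = 380×0.357 = 135.66 kg/s; overhead removed = 0.501×135.66 = 67.966 kg/s.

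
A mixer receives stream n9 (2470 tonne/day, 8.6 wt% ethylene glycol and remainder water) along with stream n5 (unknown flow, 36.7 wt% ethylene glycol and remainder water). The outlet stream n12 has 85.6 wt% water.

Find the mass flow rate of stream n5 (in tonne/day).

642.4 tonne/day

Let n5 be the unknown flow. Total out = 2470 + n5.
water balance: 2257.6 + 0.633·n5 = 0.856·(2470 + n5)
(0.633 − 0.856)·n5 = 0.856×2470 − 2257.6 = -143.26
n5 = -143.26 / -0.223 = 642.42 tonne/day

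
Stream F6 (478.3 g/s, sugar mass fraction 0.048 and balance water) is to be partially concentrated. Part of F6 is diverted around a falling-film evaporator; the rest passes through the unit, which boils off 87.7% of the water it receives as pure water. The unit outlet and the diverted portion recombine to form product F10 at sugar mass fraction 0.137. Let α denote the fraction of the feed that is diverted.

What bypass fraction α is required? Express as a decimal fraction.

0.222

All 478.3×0.048 = 22.958 g/s of sugar reaches F10, so F10 = 22.958/0.137 = 167.58 g/s and vapour = 310.72 g/s.
The evaporator receives (1−α)·478.3 of feed at 0.952 water and removes 0.877 of that water:
0.877×0.952×(1−α)×478.3 = 310.72
(1−α) = 310.72/399.33 = 0.7781;  α = 0.2219.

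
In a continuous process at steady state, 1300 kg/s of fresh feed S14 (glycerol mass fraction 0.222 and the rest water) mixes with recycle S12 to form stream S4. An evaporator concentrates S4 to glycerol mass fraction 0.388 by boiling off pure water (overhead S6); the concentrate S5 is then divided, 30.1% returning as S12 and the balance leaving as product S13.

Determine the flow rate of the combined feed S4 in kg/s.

1620 kg/s

Overall glycerol balance (none leaves overhead): glycerol in fresh feed = glycerol in product, i.e. 1300×0.222 = (1−0.301)·S5·0.388.
S5 = 288.6/(0.388×0.699) = 1064.1 kg/s.
Recycle S12 = 0.301×1064.1 = 320.3 kg/s.
Combined feed S4 = 1300 + 320.3 = 1620.3 kg/s.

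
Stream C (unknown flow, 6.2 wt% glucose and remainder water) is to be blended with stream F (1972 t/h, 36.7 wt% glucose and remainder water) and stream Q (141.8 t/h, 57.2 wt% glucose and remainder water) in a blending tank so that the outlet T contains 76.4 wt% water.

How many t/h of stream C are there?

1758 t/h

Let C be the unknown flow. Total out = 2113.8 + C.
water balance: 1309 + 0.938·C = 0.764·(2113.8 + C)
(0.938 − 0.764)·C = 0.764×2113.8 − 1309 = 305.98
C = 305.98 / 0.174 = 1758.5 t/h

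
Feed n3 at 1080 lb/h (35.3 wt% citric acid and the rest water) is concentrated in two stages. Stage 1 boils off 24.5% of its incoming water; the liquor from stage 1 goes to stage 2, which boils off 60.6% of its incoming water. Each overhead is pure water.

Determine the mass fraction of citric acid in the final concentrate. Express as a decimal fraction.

0.647

water in feed = 1080×0.647 = 698.76 lb/h.
After stage 1: water left = (1−0.245)×698.76 = 527.56; stream total = 908.8 lb/h.
After stage 2: water left = (1−0.606)×527.56 = 207.86; final concentrate = 589.1 lb/h.
citric acid fraction = 381.24/589.1 = 0.647.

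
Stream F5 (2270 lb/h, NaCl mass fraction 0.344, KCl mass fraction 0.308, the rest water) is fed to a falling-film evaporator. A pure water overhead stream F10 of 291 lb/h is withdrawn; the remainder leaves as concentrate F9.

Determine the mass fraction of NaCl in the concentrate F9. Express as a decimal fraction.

NaCl is not removed: 2270×0.344 = 780.88 lb/h of NaCl enters F9.
Concentrate = 2270 − 291 = 1979 lb/h.
Mass fraction = 780.88/1979 = 0.395.

0.395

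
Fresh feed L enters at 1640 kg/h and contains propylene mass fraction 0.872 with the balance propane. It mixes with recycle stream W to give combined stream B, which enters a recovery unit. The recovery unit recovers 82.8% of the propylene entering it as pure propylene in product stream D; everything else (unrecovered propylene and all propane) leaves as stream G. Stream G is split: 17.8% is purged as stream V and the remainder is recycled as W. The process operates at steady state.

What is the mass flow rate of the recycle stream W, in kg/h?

propane enters only via L and leaves only via the purge: 1640×0.128 = 0.178×(propane in G), and the recovery unit passes all propane, so propane in B = propane in G = 1179.3 kg/h.
propylene in B: m_A = 1640×0.872 + (1−0.178)·(1−0.828)·m_A, so m_A = 1430.1/0.8586 = 1665.6 kg/h.
G = (1−0.828)×1665.6 + 1179.3 = 1465.8 kg/h.
Recycle W = (1−0.178)×1465.8 = 1204.9 kg/h.

1205 kg/h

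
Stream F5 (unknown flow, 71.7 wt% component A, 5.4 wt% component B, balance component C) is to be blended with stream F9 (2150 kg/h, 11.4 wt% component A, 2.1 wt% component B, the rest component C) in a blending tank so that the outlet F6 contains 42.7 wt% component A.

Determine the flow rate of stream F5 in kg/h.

Let F5 be the unknown flow. Total out = 2150 + F5.
component A balance: 245.1 + 0.717·F5 = 0.427·(2150 + F5)
(0.717 − 0.427)·F5 = 0.427×2150 − 245.1 = 672.95
F5 = 672.95 / 0.290 = 2320.5 kg/h

2321 kg/h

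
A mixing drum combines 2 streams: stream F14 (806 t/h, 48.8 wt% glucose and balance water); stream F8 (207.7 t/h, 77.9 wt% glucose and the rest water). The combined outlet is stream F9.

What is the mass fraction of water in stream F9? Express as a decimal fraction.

Total flow out = 806 + 207.7 = 1013.7 t/h.
water in = 806×0.512 + 207.7×0.221 = 458.57 t/h.
water mass fraction in F9 = 458.57/1013.7 = 0.452.

0.452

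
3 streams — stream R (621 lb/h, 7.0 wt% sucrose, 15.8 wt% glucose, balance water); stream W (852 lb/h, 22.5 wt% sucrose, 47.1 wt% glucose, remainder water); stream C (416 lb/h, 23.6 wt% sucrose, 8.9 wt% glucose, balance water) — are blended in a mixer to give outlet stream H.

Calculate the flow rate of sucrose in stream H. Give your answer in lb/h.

sucrose out = sucrose in = 621×0.070 + 852×0.225 + 416×0.236 = 333.35 lb/h.

333.3 lb/h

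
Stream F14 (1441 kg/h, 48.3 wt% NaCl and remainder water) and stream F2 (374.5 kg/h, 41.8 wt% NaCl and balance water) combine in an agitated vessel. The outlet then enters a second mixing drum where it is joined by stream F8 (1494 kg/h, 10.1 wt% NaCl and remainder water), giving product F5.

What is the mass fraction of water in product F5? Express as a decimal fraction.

0.697

Overall, product flow = 3309.5 kg/h.
water in = 1441×0.517 + 374.5×0.582 + 1494×0.899 = 2306.1 kg/h.
water fraction in F5 = 0.697.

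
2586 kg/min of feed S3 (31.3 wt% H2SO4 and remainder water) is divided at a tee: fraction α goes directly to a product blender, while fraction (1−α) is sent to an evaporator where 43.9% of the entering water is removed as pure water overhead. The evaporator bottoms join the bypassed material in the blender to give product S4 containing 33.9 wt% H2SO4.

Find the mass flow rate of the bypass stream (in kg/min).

All 2586×0.313 = 809.42 kg/min of H2SO4 reaches S4, so S4 = 809.42/0.339 = 2387.7 kg/min and vapour = 198.34 kg/min.
The evaporator receives (1−α)·2586 of feed at 0.687 water and removes 0.439 of that water:
0.439×0.687×(1−α)×2586 = 198.34
(1−α) = 198.34/779.92 = 0.2543;  α = 0.7457.
Bypass flow = 0.7457×2586 = 1928.4 kg/min.

1928 kg/min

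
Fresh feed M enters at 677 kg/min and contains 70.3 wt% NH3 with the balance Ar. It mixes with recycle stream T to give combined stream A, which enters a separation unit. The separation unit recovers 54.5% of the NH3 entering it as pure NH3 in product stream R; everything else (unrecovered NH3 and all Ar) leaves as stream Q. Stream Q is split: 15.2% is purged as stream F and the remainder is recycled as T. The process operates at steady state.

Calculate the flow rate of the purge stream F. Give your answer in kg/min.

254.7 kg/min

Ar enters only via M and leaves only via the purge: 677×0.297 = 0.152×(Ar in Q), and the separation unit passes all Ar, so Ar in A = Ar in Q = 1322.8 kg/min.
NH3 in A: m_A = 677×0.703 + (1−0.152)·(1−0.545)·m_A, so m_A = 475.93/0.6142 = 774.93 kg/min.
Q = (1−0.545)×774.93 + 1322.8 = 1675.4 kg/min.
Purge F = 0.152×1675.4 = 254.66 kg/min.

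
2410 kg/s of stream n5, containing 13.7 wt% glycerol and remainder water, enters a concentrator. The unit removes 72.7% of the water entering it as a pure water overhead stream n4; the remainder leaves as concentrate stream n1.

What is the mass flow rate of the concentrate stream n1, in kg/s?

898 kg/s

water entering = 2410×0.863 = 2079.8 kg/s; overhead removed = 0.727×2079.8 = 1512 kg/s.
Concentrate = 2410 − 1512 = 897.96 kg/s.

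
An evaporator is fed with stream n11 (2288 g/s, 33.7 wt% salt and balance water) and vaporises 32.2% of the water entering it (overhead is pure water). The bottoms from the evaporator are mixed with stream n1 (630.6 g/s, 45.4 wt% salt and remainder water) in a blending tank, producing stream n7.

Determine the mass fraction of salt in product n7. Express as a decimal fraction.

Vapour removed = 0.322×0.663×2288 = 488.46 g/s; concentrate = 1799.5 g/s.
salt reaching the mixer = 771.06 (from concentrate) + 630.6×0.454 = 1057.3 g/s.
Product flow = 1799.5 + 630.6 = 2430.1 g/s; salt fraction = 0.4351.

0.4351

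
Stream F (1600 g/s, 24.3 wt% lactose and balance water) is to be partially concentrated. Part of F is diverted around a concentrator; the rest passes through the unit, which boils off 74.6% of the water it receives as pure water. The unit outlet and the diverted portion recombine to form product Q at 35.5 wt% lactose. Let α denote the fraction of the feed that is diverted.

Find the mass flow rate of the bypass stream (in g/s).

All 1600×0.243 = 388.8 g/s of lactose reaches Q, so Q = 388.8/0.355 = 1095.2 g/s and vapour = 504.79 g/s.
The evaporator receives (1−α)·1600 of feed at 0.757 water and removes 0.746 of that water:
0.746×0.757×(1−α)×1600 = 504.79
(1−α) = 504.79/903.56 = 0.5587;  α = 0.4413.
Bypass flow = 0.4413×1600 = 706.13 g/s.

706.1 g/s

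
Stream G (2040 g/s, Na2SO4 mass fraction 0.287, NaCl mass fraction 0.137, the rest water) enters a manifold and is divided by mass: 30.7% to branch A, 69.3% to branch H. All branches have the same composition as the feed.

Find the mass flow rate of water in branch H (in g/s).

814.3 g/s

Branch H total = 0.693×2040 = 1413.7 g/s.
water in H = 0.576×1413.7 = 814.3 g/s.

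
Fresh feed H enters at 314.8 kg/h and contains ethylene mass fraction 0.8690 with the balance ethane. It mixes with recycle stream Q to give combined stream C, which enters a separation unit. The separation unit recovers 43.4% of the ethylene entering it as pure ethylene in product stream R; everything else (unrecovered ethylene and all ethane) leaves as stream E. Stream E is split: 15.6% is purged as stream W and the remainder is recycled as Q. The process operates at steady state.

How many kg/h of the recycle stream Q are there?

473.3 kg/h

ethane enters only via H and leaves only via the purge: 314.8×0.131 = 0.156×(ethane in E), and the separation unit passes all ethane, so ethane in C = ethane in E = 264.35 kg/h.
ethylene in C: m_A = 314.8×0.869 + (1−0.156)·(1−0.434)·m_A, so m_A = 273.56/0.5223 = 523.77 kg/h.
E = (1−0.434)×523.77 + 264.35 = 560.8 kg/h.
Recycle Q = (1−0.156)×560.8 = 473.32 kg/h.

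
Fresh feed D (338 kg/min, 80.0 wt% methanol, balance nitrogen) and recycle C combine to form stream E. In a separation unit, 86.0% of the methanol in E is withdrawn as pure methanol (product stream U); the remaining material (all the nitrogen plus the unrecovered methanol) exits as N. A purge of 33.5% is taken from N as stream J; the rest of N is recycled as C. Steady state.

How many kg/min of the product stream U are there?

256.4 kg/min

methanol in E: m_A = 338×0.800 + (1−0.335)·(1−0.860)·m_A, so m_A = 270.4/0.9069 = 298.16 kg/min.
Product U = 0.860×298.16 = 256.42 kg/min.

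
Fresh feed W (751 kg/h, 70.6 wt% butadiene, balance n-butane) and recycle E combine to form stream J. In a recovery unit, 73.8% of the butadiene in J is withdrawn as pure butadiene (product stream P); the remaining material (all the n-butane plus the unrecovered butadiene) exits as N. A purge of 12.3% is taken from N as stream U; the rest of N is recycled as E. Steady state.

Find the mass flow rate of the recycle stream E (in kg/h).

n-butane enters only via W and leaves only via the purge: 751×0.294 = 0.123×(n-butane in N), and the recovery unit passes all n-butane, so n-butane in J = n-butane in N = 1795.1 kg/h.
butadiene in J: m_A = 751×0.706 + (1−0.123)·(1−0.738)·m_A, so m_A = 530.21/0.7702 = 688.38 kg/h.
N = (1−0.738)×688.38 + 1795.1 = 1975.4 kg/h.
Recycle E = (1−0.123)×1975.4 = 1732.5 kg/h.

1732 kg/h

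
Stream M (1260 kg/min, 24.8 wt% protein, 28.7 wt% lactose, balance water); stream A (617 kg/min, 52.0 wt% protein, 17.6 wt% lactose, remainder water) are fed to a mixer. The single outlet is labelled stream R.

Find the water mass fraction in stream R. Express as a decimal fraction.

Total flow out = 1260 + 617 = 1877 kg/min.
water in = 1260×0.465 + 617×0.304 = 773.47 kg/min.
water mass fraction in R = 773.47/1877 = 0.412.

0.412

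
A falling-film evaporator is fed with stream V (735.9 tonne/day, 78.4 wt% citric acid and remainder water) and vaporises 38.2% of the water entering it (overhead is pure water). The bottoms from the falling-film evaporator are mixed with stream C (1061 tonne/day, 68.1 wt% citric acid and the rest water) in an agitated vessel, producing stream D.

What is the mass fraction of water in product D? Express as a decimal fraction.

Vapour removed = 0.382×0.216×735.9 = 60.721 tonne/day; concentrate = 675.18 tonne/day.
water reaching the mixer = 98.234 (from concentrate) + 1061×0.319 = 436.69 tonne/day.
Product flow = 675.18 + 1061 = 1736.2 tonne/day; water fraction = 0.2515.

0.2515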